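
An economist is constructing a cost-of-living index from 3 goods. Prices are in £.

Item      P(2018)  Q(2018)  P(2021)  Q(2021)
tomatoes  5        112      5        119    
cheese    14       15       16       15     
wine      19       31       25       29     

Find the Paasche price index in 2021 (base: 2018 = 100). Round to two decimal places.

Paasche price index uses current-period quantities as weights.
ΣP(2021)·Q(2021) = 5×119 + 16×15 + 25×29 = 595 + 240 + 725 = 1560
ΣP(2018)·Q(2021) = 5×119 + 14×15 + 19×29 = 595 + 210 + 551 = 1356
Index = 1560 / 1356 × 100 = 115.0442

115.04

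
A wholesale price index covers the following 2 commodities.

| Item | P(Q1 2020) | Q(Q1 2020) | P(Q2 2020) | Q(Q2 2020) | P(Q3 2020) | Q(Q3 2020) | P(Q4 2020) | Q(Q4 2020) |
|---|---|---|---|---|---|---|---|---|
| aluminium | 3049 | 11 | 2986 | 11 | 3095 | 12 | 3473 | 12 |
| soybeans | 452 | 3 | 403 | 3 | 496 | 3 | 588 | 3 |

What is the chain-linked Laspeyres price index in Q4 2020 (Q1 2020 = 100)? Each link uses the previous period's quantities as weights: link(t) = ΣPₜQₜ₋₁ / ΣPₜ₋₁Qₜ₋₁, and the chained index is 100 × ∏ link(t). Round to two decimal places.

114.51

Link Q1 2020→Q2 2020:
ΣP(Q2 2020)Q(Q1 2020) = 2986×11 + 403×3 = 32846 + 1209 = 34055
ΣP(Q1 2020)Q(Q1 2020) = 3049×11 + 452×3 = 33539 + 1356 = 34895
link = 34055/34895 = 0.975928
Link Q2 2020→Q3 2020:
ΣP(Q3 2020)Q(Q2 2020) = 3095×11 + 496×3 = 34045 + 1488 = 35533
ΣP(Q2 2020)Q(Q2 2020) = 2986×11 + 403×3 = 32846 + 1209 = 34055
link = 35533/34055 = 1.043400
Link Q3 2020→Q4 2020:
ΣP(Q4 2020)Q(Q3 2020) = 3473×12 + 588×3 = 41676 + 1764 = 43440
ΣP(Q3 2020)Q(Q3 2020) = 3095×12 + 496×3 = 37140 + 1488 = 38628
link = 43440/38628 = 1.124573
Chained index = 100 × 0.975928 × 1.043400 × 1.124573 = 114.5134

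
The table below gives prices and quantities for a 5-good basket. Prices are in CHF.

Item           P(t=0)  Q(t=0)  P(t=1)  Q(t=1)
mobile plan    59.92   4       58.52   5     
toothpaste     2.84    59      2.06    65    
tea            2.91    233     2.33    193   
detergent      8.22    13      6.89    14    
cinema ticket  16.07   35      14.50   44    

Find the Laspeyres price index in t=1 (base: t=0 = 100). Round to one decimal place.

Laspeyres price index uses base-period quantities as weights.
ΣP(t=1)·Q(t=0) = 58.52×4 + 2.06×59 + 2.33×233 + 6.89×13 + 14.50×35 = 234.08 + 121.54 + 542.89 + 89.57 + 507.5 = 1495.58
ΣP(t=0)·Q(t=0) = 59.92×4 + 2.84×59 + 2.91×233 + 8.22×13 + 16.07×35 = 239.68 + 167.56 + 678.03 + 106.86 + 562.45 = 1754.58
Index = 1495.58 / 1754.58 × 100 = 85.2386

85.2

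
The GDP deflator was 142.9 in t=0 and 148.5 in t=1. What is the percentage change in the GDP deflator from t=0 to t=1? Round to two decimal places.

3.92%

Change = (148.5 − 142.9) / 142.9 × 100
       = 5.6 / 142.9 × 100 = 3.9188%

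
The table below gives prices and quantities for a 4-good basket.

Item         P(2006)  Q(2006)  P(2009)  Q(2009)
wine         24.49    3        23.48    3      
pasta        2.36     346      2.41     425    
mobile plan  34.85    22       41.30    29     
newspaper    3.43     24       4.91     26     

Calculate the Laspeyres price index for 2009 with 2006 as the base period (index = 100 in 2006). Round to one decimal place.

111.0

Laspeyres price index uses base-period quantities as weights.
ΣP(2009)·Q(2006) = 23.48×3 + 2.41×346 + 41.30×22 + 4.91×24 = 70.44 + 833.86 + 908.6 + 117.84 = 1930.74
ΣP(2006)·Q(2006) = 24.49×3 + 2.36×346 + 34.85×22 + 3.43×24 = 73.47 + 816.56 + 766.7 + 82.32 = 1739.05
Index = 1930.74 / 1739.05 × 100 = 111.0227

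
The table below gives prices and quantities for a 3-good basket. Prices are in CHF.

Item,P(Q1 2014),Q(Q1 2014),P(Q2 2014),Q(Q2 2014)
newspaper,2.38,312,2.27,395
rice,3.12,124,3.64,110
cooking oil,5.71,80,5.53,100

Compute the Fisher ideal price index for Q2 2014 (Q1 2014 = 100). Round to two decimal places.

Laspeyres component (base-period weights):
ΣP(Q2 2014)Q(Q1 2014) = 2.27×312 + 3.64×124 + 5.53×80 = 708.24 + 451.36 + 442.4 = 1602
ΣP(Q1 2014)Q(Q1 2014) = 2.38×312 + 3.12×124 + 5.71×80 = 742.56 + 386.88 + 456.8 = 1586.24
L = 1602 / 1586.24 × 100 = 100.9935
Paasche component (current-period weights):
ΣP(Q2 2014)Q(Q2 2014) = 2.27×395 + 3.64×110 + 5.53×100 = 896.65 + 400.4 + 553 = 1850.05
ΣP(Q1 2014)Q(Q2 2014) = 2.38×395 + 3.12×110 + 5.71×100 = 940.1 + 343.2 + 571 = 1854.3
P = 1850.05 / 1854.3 × 100 = 99.7708
Fisher = √(L × P) = √(100.9935 × 99.7708) = 100.3803

100.38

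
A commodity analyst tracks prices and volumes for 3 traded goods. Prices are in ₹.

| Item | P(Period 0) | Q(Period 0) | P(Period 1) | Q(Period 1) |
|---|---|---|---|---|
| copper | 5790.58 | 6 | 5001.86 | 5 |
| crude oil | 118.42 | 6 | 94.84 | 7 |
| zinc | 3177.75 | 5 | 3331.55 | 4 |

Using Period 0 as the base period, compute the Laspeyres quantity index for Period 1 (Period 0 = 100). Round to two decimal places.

82.76

Laspeyres quantity index uses base-period prices as weights.
ΣP(Period 0)·Q(Period 1) = 5790.58×5 + 118.42×7 + 3177.75×4 = 28952.9 + 828.94 + 12711 = 42492.84
ΣP(Period 0)·Q(Period 0) = 5790.58×6 + 118.42×6 + 3177.75×5 = 34743.48 + 710.52 + 15888.75 = 51342.75
Index = 42492.84 / 51342.75 × 100 = 82.7631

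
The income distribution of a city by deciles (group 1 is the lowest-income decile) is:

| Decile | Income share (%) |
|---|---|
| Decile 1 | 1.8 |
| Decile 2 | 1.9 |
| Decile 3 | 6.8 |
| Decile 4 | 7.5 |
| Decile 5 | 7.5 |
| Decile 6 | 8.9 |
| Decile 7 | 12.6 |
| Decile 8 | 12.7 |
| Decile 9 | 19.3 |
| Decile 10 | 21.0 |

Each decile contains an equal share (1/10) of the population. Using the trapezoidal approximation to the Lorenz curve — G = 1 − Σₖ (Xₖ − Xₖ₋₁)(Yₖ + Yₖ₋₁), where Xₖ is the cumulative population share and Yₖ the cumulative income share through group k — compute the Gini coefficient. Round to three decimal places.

Cumulative income shares Yₖ: 0.0180, 0.0370, 0.1050, 0.1800, 0.2550, 0.3440, 0.4700, 0.5970, 0.7900, 1.0000
Σ (Xₖ−Xₖ₋₁)(Yₖ+Yₖ₋₁) = (1/10)(0.0180+0.0000) + (1/10)(0.0370+0.0180) + (1/10)(0.1050+0.0370) + (1/10)(0.1800+0.1050) + (1/10)(0.2550+0.1800) + (1/10)(0.3440+0.2550) + (1/10)(0.4700+0.3440) + (1/10)(0.5970+0.4700) + (1/10)(0.7900+0.5970) + (1/10)(1.0000+0.7900)
  = 0.0018 + 0.0055 + 0.0142 + 0.0285 + 0.0435 + 0.0599 + 0.0814 + 0.1067 + 0.1387 + 0.1790 = 0.6592
G = 1 − 0.6592 = 0.3408

0.341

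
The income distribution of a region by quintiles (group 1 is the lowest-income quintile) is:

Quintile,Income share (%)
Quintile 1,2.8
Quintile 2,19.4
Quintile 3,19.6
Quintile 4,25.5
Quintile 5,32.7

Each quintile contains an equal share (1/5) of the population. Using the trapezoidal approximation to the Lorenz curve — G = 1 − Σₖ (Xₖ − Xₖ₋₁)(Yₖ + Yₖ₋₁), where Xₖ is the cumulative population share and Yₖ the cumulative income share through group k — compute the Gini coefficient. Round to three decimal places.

Cumulative income shares Yₖ: 0.0280, 0.2220, 0.4180, 0.6730, 1.0000
Σ (Xₖ−Xₖ₋₁)(Yₖ+Yₖ₋₁) = (1/5)(0.0280+0.0000) + (1/5)(0.2220+0.0280) + (1/5)(0.4180+0.2220) + (1/5)(0.6730+0.4180) + (1/5)(1.0000+0.6730)
  = 0.0056 + 0.0500 + 0.1280 + 0.2182 + 0.3346 = 0.7364
G = 1 − 0.7364 = 0.2636

0.264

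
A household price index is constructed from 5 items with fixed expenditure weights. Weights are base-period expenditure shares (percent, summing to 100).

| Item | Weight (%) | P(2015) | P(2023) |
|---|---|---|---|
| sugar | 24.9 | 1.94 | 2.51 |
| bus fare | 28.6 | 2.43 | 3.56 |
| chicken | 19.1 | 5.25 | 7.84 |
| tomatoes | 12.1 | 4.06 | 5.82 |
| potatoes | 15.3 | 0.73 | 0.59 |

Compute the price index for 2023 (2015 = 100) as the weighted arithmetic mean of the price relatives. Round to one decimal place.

132.3

sugar: 24.9 × (2.51/1.94) = 24.9 × 1.293814 = 32.2160
bus fare: 28.6 × (3.56/2.43) = 28.6 × 1.465021 = 41.8996
chicken: 19.1 × (7.84/5.25) = 19.1 × 1.493333 = 28.5227
tomatoes: 12.1 × (5.82/4.06) = 12.1 × 1.433498 = 17.3453
potatoes: 15.3 × (0.59/0.73) = 15.3 × 0.808219 = 12.3658
Index = Σ wᵢ·(p₁ᵢ/p₀ᵢ) = 32.2160 + 41.8996 + 28.5227 + 17.3453 + 12.3658 = 132.3493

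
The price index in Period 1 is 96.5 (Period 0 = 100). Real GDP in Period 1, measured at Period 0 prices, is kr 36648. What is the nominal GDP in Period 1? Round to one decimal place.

35365.3

Nominal = Real × (Index/100) = 36648 × (96.5/100)
        = 36648 × 0.965 = 35365.3200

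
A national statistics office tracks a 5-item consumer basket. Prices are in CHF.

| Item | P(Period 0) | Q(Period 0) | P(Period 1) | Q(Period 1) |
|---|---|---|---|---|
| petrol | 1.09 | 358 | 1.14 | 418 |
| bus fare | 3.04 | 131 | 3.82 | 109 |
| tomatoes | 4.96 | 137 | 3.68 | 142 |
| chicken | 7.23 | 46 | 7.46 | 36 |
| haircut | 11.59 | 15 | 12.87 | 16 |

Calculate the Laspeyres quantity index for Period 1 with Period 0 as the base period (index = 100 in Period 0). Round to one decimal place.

98.1

Laspeyres quantity index uses base-period prices as weights.
ΣP(Period 0)·Q(Period 1) = 1.09×418 + 3.04×109 + 4.96×142 + 7.23×36 + 11.59×16 = 455.62 + 331.36 + 704.32 + 260.28 + 185.44 = 1937.02
ΣP(Period 0)·Q(Period 0) = 1.09×358 + 3.04×131 + 4.96×137 + 7.23×46 + 11.59×15 = 390.22 + 398.24 + 679.52 + 332.58 + 173.85 = 1974.41
Index = 1937.02 / 1974.41 × 100 = 98.1063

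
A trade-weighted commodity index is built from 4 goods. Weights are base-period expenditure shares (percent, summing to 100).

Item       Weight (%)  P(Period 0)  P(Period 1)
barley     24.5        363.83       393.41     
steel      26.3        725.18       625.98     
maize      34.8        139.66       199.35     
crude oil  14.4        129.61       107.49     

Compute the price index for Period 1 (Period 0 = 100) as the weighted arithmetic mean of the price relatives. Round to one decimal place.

barley: 24.5 × (393.41/363.83) = 24.5 × 1.081302 = 26.4919
steel: 26.3 × (625.98/725.18) = 26.3 × 0.863206 = 22.7023
maize: 34.8 × (199.35/139.66) = 34.8 × 1.427395 = 49.6733
crude oil: 14.4 × (107.49/129.61) = 14.4 × 0.829334 = 11.9424
Index = Σ wᵢ·(p₁ᵢ/p₀ᵢ) = 26.4919 + 22.7023 + 49.6733 + 11.9424 = 110.8100

110.8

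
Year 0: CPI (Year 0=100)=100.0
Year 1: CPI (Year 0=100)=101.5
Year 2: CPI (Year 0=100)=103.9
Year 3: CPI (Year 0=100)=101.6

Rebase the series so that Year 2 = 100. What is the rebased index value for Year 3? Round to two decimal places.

Rebased(Year 3) = 101.6 / 103.9 × 100 = 97.7863

97.79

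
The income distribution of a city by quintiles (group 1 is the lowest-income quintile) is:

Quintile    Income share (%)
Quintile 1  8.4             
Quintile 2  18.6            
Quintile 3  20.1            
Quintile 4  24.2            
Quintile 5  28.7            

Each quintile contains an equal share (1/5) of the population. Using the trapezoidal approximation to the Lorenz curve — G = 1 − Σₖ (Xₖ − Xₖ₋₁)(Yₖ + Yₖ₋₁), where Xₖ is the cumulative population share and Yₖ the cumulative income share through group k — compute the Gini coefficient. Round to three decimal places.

Cumulative income shares Yₖ: 0.0840, 0.2700, 0.4710, 0.7130, 1.0000
Σ (Xₖ−Xₖ₋₁)(Yₖ+Yₖ₋₁) = (1/5)(0.0840+0.0000) + (1/5)(0.2700+0.0840) + (1/5)(0.4710+0.2700) + (1/5)(0.7130+0.4710) + (1/5)(1.0000+0.7130)
  = 0.0168 + 0.0708 + 0.1482 + 0.2368 + 0.3426 = 0.8152
G = 1 − 0.8152 = 0.1848

0.185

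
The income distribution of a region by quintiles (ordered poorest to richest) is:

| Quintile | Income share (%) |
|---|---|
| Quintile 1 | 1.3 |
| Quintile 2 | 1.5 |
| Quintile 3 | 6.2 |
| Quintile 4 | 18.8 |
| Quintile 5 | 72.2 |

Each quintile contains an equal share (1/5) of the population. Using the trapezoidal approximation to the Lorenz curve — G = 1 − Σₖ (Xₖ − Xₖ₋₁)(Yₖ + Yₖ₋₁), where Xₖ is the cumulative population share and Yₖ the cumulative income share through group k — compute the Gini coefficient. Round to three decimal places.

0.636

Cumulative income shares Yₖ: 0.0130, 0.0280, 0.0900, 0.2780, 1.0000
Σ (Xₖ−Xₖ₋₁)(Yₖ+Yₖ₋₁) = (1/5)(0.0130+0.0000) + (1/5)(0.0280+0.0130) + (1/5)(0.0900+0.0280) + (1/5)(0.2780+0.0900) + (1/5)(1.0000+0.2780)
  = 0.0026 + 0.0082 + 0.0236 + 0.0736 + 0.2556 = 0.3636
G = 1 − 0.3636 = 0.6364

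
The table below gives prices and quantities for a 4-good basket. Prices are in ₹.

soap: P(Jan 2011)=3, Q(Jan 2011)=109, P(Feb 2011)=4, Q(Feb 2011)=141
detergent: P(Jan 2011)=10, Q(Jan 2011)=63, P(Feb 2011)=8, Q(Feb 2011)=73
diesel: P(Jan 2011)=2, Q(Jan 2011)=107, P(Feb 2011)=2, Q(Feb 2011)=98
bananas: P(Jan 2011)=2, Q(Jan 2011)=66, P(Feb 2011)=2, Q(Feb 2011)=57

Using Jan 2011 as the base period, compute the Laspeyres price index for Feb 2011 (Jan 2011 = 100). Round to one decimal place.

98.7

Laspeyres price index uses base-period quantities as weights.
ΣP(Feb 2011)·Q(Jan 2011) = 4×109 + 8×63 + 2×107 + 2×66 = 436 + 504 + 214 + 132 = 1286
ΣP(Jan 2011)·Q(Jan 2011) = 3×109 + 10×63 + 2×107 + 2×66 = 327 + 630 + 214 + 132 = 1303
Index = 1286 / 1303 × 100 = 98.6953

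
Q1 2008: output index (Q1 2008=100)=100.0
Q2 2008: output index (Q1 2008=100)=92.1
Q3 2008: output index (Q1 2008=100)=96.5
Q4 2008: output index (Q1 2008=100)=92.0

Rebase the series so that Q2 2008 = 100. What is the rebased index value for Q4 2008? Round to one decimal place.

Rebased(Q4 2008) = 92.0 / 92.1 × 100 = 99.8914

99.9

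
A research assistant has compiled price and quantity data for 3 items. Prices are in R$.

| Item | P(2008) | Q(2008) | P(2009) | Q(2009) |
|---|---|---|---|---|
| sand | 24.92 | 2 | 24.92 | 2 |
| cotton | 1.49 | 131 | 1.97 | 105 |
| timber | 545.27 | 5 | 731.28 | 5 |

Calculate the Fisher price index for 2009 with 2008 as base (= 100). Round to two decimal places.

133.42

Laspeyres component (base-period weights):
ΣP(2009)Q(2008) = 24.92×2 + 1.97×131 + 731.28×5 = 49.84 + 258.07 + 3656.4 = 3964.31
ΣP(2008)Q(2008) = 24.92×2 + 1.49×131 + 545.27×5 = 49.84 + 195.19 + 2726.35 = 2971.38
L = 3964.31 / 2971.38 × 100 = 133.4165
Paasche component (current-period weights):
ΣP(2009)Q(2009) = 24.92×2 + 1.97×105 + 731.28×5 = 49.84 + 206.85 + 3656.4 = 3913.09
ΣP(2008)Q(2009) = 24.92×2 + 1.49×105 + 545.27×5 = 49.84 + 156.45 + 2726.35 = 2932.64
P = 3913.09 / 2932.64 × 100 = 133.4323
Fisher = √(L × P) = √(133.4165 × 133.4323) = 133.4244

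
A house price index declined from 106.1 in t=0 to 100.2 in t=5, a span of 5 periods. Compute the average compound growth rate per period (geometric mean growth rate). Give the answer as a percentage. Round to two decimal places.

-1.14%

Growth factor = (100.2/106.1)^(1/5) = (0.944392)^(1/5) = 0.988622
Growth rate = 0.988622 − 1 = -0.011378 = -1.1378%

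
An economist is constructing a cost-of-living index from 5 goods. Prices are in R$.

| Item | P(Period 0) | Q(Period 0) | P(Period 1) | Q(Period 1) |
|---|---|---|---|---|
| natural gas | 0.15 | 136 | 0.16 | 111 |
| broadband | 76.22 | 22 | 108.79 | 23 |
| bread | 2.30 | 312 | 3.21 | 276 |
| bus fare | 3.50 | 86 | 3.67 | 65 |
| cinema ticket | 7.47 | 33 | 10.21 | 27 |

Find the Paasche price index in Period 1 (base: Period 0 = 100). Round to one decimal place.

138.3

Paasche price index uses current-period quantities as weights.
ΣP(Period 1)·Q(Period 1) = 0.16×111 + 108.79×23 + 3.21×276 + 3.67×65 + 10.21×27 = 17.76 + 2502.17 + 885.96 + 238.55 + 275.67 = 3920.11
ΣP(Period 0)·Q(Period 1) = 0.15×111 + 76.22×23 + 2.30×276 + 3.50×65 + 7.47×27 = 16.65 + 1753.06 + 634.8 + 227.5 + 201.69 = 2833.7
Index = 3920.11 / 2833.7 × 100 = 138.3389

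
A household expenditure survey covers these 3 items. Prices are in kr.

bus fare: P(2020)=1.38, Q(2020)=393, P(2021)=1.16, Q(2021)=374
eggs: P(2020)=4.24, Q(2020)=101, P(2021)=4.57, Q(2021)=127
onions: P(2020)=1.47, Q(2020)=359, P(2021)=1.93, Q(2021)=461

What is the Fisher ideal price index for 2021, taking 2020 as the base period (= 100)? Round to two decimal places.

108.69

Laspeyres component (base-period weights):
ΣP(2021)Q(2020) = 1.16×393 + 4.57×101 + 1.93×359 = 455.88 + 461.57 + 692.87 = 1610.32
ΣP(2020)Q(2020) = 1.38×393 + 4.24×101 + 1.47×359 = 542.34 + 428.24 + 527.73 = 1498.31
L = 1610.32 / 1498.31 × 100 = 107.4758
Paasche component (current-period weights):
ΣP(2021)Q(2021) = 1.16×374 + 4.57×127 + 1.93×461 = 433.84 + 580.39 + 889.73 = 1903.96
ΣP(2020)Q(2021) = 1.38×374 + 4.24×127 + 1.47×461 = 516.12 + 538.48 + 677.67 = 1732.27
P = 1903.96 / 1732.27 × 100 = 109.9113
Fisher = √(L × P) = √(107.4758 × 109.9113) = 108.6867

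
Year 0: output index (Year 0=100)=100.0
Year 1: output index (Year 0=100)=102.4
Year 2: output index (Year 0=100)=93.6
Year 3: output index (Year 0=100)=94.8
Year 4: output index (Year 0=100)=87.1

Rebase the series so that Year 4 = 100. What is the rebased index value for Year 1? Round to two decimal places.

117.57

Rebased(Year 1) = 102.4 / 87.1 × 100 = 117.5660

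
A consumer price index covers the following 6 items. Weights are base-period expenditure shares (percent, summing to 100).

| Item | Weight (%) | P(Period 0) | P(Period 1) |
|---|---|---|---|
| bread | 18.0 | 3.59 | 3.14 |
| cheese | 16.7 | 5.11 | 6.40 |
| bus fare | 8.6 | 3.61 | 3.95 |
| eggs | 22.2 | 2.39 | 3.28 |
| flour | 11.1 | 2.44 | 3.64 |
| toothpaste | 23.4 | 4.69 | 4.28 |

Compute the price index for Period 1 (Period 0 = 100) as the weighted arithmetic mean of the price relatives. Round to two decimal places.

bread: 18.0 × (3.14/3.59) = 18.0 × 0.874652 = 15.7437
cheese: 16.7 × (6.40/5.11) = 16.7 × 1.252446 = 20.9159
bus fare: 8.6 × (3.95/3.61) = 8.6 × 1.094183 = 9.4100
eggs: 22.2 × (3.28/2.39) = 22.2 × 1.372385 = 30.4669
flour: 11.1 × (3.64/2.44) = 11.1 × 1.491803 = 16.5590
toothpaste: 23.4 × (4.28/4.69) = 23.4 × 0.912580 = 21.3544
Index = Σ wᵢ·(p₁ᵢ/p₀ᵢ) = 15.7437 + 20.9159 + 9.4100 + 30.4669 + 16.5590 + 21.3544 = 114.4499

114.45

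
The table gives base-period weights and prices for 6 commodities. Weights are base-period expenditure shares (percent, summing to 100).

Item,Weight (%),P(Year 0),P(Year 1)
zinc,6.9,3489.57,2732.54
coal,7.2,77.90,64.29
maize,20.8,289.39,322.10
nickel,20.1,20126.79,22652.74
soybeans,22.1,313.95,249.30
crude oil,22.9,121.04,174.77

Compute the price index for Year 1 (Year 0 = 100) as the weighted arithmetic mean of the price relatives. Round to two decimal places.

107.73

zinc: 6.9 × (2732.54/3489.57) = 6.9 × 0.783059 = 5.4031
coal: 7.2 × (64.29/77.90) = 7.2 × 0.825289 = 5.9421
maize: 20.8 × (322.10/289.39) = 20.8 × 1.113031 = 23.1510
nickel: 20.1 × (22652.74/20126.79) = 20.1 × 1.125502 = 22.6226
soybeans: 22.1 × (249.30/313.95) = 22.1 × 0.794075 = 17.5491
crude oil: 22.9 × (174.77/121.04) = 22.9 × 1.443903 = 33.0654
Index = Σ wᵢ·(p₁ᵢ/p₀ᵢ) = 5.4031 + 5.9421 + 23.1510 + 22.6226 + 17.5491 + 33.0654 = 107.7333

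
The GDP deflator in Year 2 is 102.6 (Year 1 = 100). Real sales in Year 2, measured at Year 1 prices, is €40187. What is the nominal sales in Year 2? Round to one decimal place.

41231.9

Nominal = Real × (Index/100) = 40187 × (102.6/100)
        = 40187 × 1.026 = 41231.8620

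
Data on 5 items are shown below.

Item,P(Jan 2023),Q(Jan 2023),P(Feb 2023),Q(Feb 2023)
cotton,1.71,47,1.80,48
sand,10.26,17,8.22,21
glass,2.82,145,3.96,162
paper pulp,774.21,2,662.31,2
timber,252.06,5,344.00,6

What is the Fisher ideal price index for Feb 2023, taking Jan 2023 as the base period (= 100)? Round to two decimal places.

111.55

Laspeyres component (base-period weights):
ΣP(Feb 2023)Q(Jan 2023) = 1.80×47 + 8.22×17 + 3.96×145 + 662.31×2 + 344.00×5 = 84.6 + 139.74 + 574.2 + 1324.62 + 1720 = 3843.16
ΣP(Jan 2023)Q(Jan 2023) = 1.71×47 + 10.26×17 + 2.82×145 + 774.21×2 + 252.06×5 = 80.37 + 174.42 + 408.9 + 1548.42 + 1260.3 = 3472.41
L = 3843.16 / 3472.41 × 100 = 110.6770
Paasche component (current-period weights):
ΣP(Feb 2023)Q(Feb 2023) = 1.80×48 + 8.22×21 + 3.96×162 + 662.31×2 + 344.00×6 = 86.4 + 172.62 + 641.52 + 1324.62 + 2064 = 4289.16
ΣP(Jan 2023)Q(Feb 2023) = 1.71×48 + 10.26×21 + 2.82×162 + 774.21×2 + 252.06×6 = 82.08 + 215.46 + 456.84 + 1548.42 + 1512.36 = 3815.16
P = 4289.16 / 3815.16 × 100 = 112.4241
Fisher = √(L × P) = √(110.6770 × 112.4241) = 111.5472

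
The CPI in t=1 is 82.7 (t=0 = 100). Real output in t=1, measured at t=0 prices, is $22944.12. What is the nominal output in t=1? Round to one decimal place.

Nominal = Real × (Index/100) = 22944.12 × (82.7/100)
        = 22944.12 × 0.827 = 18974.7872

18974.8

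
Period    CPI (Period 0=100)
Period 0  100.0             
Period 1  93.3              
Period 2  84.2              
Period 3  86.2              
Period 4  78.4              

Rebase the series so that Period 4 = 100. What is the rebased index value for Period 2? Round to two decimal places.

107.40

Rebased(Period 2) = 84.2 / 78.4 × 100 = 107.3980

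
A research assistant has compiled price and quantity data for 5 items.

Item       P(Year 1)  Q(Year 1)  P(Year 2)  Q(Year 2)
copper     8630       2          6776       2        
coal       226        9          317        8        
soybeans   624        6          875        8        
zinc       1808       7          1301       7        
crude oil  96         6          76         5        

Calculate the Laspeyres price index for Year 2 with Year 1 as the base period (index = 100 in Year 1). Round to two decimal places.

Laspeyres price index uses base-period quantities as weights.
ΣP(Year 2)·Q(Year 1) = 6776×2 + 317×9 + 875×6 + 1301×7 + 76×6 = 13552 + 2853 + 5250 + 9107 + 456 = 31218
ΣP(Year 1)·Q(Year 1) = 8630×2 + 226×9 + 624×6 + 1808×7 + 96×6 = 17260 + 2034 + 3744 + 12656 + 576 = 36270
Index = 31218 / 36270 × 100 = 86.0711

86.07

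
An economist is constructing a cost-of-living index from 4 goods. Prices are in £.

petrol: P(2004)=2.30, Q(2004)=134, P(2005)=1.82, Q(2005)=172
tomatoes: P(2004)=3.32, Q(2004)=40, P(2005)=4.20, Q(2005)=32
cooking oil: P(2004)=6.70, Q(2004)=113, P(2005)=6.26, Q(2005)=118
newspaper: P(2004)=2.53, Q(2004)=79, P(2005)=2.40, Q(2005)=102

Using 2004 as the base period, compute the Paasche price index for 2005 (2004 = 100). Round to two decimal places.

Paasche price index uses current-period quantities as weights.
ΣP(2005)·Q(2005) = 1.82×172 + 4.20×32 + 6.26×118 + 2.40×102 = 313.04 + 134.4 + 738.68 + 244.8 = 1430.92
ΣP(2004)·Q(2005) = 2.30×172 + 3.32×32 + 6.70×118 + 2.53×102 = 395.6 + 106.24 + 790.6 + 258.06 = 1550.5
Index = 1430.92 / 1550.5 × 100 = 92.2876

92.29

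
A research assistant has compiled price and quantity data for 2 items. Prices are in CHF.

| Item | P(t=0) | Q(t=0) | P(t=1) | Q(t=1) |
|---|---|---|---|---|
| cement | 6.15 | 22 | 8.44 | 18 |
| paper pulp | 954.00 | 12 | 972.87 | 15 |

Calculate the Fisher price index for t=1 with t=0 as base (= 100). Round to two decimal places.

Laspeyres component (base-period weights):
ΣP(t=1)Q(t=0) = 8.44×22 + 972.87×12 = 185.68 + 11674.44 = 11860.12
ΣP(t=0)Q(t=0) = 6.15×22 + 954.00×12 = 135.3 + 11448 = 11583.3
L = 11860.12 / 11583.3 × 100 = 102.3898
Paasche component (current-period weights):
ΣP(t=1)Q(t=1) = 8.44×18 + 972.87×15 = 151.92 + 14593.05 = 14744.97
ΣP(t=0)Q(t=1) = 6.15×18 + 954.00×15 = 110.7 + 14310 = 14420.7
P = 14744.97 / 14420.7 × 100 = 102.2486
Fisher = √(L × P) = √(102.3898 × 102.2486) = 102.3192

102.32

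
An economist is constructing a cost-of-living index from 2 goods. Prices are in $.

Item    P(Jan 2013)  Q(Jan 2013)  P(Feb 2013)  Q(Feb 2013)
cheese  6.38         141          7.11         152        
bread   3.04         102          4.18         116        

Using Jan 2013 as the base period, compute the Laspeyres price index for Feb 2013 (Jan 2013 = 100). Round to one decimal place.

118.1

Laspeyres price index uses base-period quantities as weights.
ΣP(Feb 2013)·Q(Jan 2013) = 7.11×141 + 4.18×102 = 1002.51 + 426.36 = 1428.87
ΣP(Jan 2013)·Q(Jan 2013) = 6.38×141 + 3.04×102 = 899.58 + 310.08 = 1209.66
Index = 1428.87 / 1209.66 × 100 = 118.1216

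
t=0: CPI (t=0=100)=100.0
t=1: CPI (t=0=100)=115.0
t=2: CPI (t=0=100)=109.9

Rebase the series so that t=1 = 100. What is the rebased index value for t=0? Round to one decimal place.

Rebased(t=0) = 100.0 / 115.0 × 100 = 86.9565

87.0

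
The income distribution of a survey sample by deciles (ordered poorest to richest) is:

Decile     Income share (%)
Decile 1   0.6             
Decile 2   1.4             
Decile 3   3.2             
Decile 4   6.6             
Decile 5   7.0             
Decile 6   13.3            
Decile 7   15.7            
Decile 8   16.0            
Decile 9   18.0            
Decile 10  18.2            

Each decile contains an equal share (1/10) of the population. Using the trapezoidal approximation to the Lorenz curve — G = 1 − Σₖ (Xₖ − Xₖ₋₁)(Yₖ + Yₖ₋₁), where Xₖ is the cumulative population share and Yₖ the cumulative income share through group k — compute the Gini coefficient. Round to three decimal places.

Cumulative income shares Yₖ: 0.0060, 0.0200, 0.0520, 0.1180, 0.1880, 0.3210, 0.4780, 0.6380, 0.8180, 1.0000
Σ (Xₖ−Xₖ₋₁)(Yₖ+Yₖ₋₁) = (1/10)(0.0060+0.0000) + (1/10)(0.0200+0.0060) + (1/10)(0.0520+0.0200) + (1/10)(0.1180+0.0520) + (1/10)(0.1880+0.1180) + (1/10)(0.3210+0.1880) + (1/10)(0.4780+0.3210) + (1/10)(0.6380+0.4780) + (1/10)(0.8180+0.6380) + (1/10)(1.0000+0.8180)
  = 0.0006 + 0.0026 + 0.0072 + 0.0170 + 0.0306 + 0.0509 + 0.0799 + 0.1116 + 0.1456 + 0.1818 = 0.6278
G = 1 − 0.6278 = 0.3722

0.372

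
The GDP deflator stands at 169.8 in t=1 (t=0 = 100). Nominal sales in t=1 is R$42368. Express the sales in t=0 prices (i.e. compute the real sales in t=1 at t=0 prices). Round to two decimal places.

Real = Nominal ÷ (Index/100) = 42368 ÷ (169.8/100)
     = 42368 ÷ 1.698 = 24951.7079

24951.71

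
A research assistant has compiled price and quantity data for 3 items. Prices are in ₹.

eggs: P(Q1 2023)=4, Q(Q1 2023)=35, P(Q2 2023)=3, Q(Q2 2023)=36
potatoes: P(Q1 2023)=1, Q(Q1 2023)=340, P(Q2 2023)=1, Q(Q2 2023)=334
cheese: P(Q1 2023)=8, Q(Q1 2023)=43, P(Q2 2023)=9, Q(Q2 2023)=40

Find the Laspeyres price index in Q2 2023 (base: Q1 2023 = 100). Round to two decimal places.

Laspeyres price index uses base-period quantities as weights.
ΣP(Q2 2023)·Q(Q1 2023) = 3×35 + 1×340 + 9×43 = 105 + 340 + 387 = 832
ΣP(Q1 2023)·Q(Q1 2023) = 4×35 + 1×340 + 8×43 = 140 + 340 + 344 = 824
Index = 832 / 824 × 100 = 100.9709

100.97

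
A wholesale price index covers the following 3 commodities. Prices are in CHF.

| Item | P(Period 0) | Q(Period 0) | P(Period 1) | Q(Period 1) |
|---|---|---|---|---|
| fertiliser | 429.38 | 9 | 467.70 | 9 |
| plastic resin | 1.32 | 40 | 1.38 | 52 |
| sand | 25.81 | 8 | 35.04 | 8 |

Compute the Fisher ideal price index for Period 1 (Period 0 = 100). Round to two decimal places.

110.20

Laspeyres component (base-period weights):
ΣP(Period 1)Q(Period 0) = 467.70×9 + 1.38×40 + 35.04×8 = 4209.3 + 55.2 + 280.32 = 4544.82
ΣP(Period 0)Q(Period 0) = 429.38×9 + 1.32×40 + 25.81×8 = 3864.42 + 52.8 + 206.48 = 4123.7
L = 4544.82 / 4123.7 × 100 = 110.2122
Paasche component (current-period weights):
ΣP(Period 1)Q(Period 1) = 467.70×9 + 1.38×52 + 35.04×8 = 4209.3 + 71.76 + 280.32 = 4561.38
ΣP(Period 0)Q(Period 1) = 429.38×9 + 1.32×52 + 25.81×8 = 3864.42 + 68.64 + 206.48 = 4139.54
P = 4561.38 / 4139.54 × 100 = 110.1905
Fisher = √(L × P) = √(110.2122 × 110.1905) = 110.2013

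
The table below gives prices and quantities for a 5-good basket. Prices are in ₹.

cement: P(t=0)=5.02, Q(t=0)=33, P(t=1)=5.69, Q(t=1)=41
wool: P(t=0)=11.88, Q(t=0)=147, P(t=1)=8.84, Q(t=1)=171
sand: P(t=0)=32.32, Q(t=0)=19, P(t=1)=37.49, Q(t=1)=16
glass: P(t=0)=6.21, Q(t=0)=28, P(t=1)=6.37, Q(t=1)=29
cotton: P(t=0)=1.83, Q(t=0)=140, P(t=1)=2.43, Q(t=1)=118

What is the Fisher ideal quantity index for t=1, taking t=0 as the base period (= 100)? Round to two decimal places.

Laspeyres component (base-period weights):
ΣP(t=0)Q(t=1) = 5.02×41 + 11.88×171 + 32.32×16 + 6.21×29 + 1.83×118 = 205.82 + 2031.48 + 517.12 + 180.09 + 215.94 = 3150.45
ΣP(t=0)Q(t=0) = 5.02×33 + 11.88×147 + 32.32×19 + 6.21×28 + 1.83×140 = 165.66 + 1746.36 + 614.08 + 173.88 + 256.2 = 2956.18
L = 3150.45 / 2956.18 × 100 = 106.5717
Paasche component (current-period weights):
ΣP(t=1)Q(t=1) = 5.69×41 + 8.84×171 + 37.49×16 + 6.37×29 + 2.43×118 = 233.29 + 1511.64 + 599.84 + 184.73 + 286.74 = 2816.24
ΣP(t=1)Q(t=0) = 5.69×33 + 8.84×147 + 37.49×19 + 6.37×28 + 2.43×140 = 187.77 + 1299.48 + 712.31 + 178.36 + 340.2 = 2718.12
P = 2816.24 / 2718.12 × 100 = 103.6098
Fisher = √(L × P) = √(106.5717 × 103.6098) = 105.0803

105.08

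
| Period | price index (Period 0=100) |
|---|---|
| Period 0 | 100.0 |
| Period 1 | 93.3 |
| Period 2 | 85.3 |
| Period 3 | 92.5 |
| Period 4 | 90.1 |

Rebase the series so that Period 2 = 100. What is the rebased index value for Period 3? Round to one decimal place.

108.4

Rebased(Period 3) = 92.5 / 85.3 × 100 = 108.4408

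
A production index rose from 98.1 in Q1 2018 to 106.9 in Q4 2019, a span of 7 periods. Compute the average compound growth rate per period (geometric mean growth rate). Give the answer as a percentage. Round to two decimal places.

Growth factor = (106.9/98.1)^(1/7) = (1.089704)^(1/7) = 1.012348
Growth rate = 1.012348 − 1 = 0.012348 = 1.2348%

1.23%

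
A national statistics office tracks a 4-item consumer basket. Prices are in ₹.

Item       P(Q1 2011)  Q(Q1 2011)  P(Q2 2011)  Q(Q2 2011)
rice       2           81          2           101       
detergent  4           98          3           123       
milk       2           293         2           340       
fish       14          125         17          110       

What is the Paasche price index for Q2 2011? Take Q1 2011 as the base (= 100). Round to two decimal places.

Paasche price index uses current-period quantities as weights.
ΣP(Q2 2011)·Q(Q2 2011) = 2×101 + 3×123 + 2×340 + 17×110 = 202 + 369 + 680 + 1870 = 3121
ΣP(Q1 2011)·Q(Q2 2011) = 2×101 + 4×123 + 2×340 + 14×110 = 202 + 492 + 680 + 1540 = 2914
Index = 3121 / 2914 × 100 = 107.1036

107.10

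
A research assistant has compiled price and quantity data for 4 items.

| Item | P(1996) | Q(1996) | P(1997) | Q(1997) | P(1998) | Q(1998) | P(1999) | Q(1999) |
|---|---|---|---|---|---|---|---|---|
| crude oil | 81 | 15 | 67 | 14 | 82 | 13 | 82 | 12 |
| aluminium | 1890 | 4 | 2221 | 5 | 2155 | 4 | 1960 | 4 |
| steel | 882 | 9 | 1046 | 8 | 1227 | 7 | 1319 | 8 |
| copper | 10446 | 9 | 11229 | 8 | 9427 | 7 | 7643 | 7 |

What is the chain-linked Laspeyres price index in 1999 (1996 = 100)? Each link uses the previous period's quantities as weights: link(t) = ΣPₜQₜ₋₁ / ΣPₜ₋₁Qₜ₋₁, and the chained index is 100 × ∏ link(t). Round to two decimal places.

81.45

Link 1996→1997:
ΣP(1997)Q(1996) = 67×15 + 2221×4 + 1046×9 + 11229×9 = 1005 + 8884 + 9414 + 101061 = 120364
ΣP(1996)Q(1996) = 81×15 + 1890×4 + 882×9 + 10446×9 = 1215 + 7560 + 7938 + 94014 = 110727
link = 120364/110727 = 1.087034
Link 1997→1998:
ΣP(1998)Q(1997) = 82×14 + 2155×5 + 1227×8 + 9427×8 = 1148 + 10775 + 9816 + 75416 = 97155
ΣP(1997)Q(1997) = 67×14 + 2221×5 + 1046×8 + 11229×8 = 938 + 11105 + 8368 + 89832 = 110243
link = 97155/110243 = 0.881280
Link 1998→1999:
ΣP(1999)Q(1998) = 82×13 + 1960×4 + 1319×7 + 7643×7 = 1066 + 7840 + 9233 + 53501 = 71640
ΣP(1998)Q(1998) = 82×13 + 2155×4 + 1227×7 + 9427×7 = 1066 + 8620 + 8589 + 65989 = 84264
link = 71640/84264 = 0.850185
Chained index = 100 × 1.087034 × 0.881280 × 0.850185 = 81.4462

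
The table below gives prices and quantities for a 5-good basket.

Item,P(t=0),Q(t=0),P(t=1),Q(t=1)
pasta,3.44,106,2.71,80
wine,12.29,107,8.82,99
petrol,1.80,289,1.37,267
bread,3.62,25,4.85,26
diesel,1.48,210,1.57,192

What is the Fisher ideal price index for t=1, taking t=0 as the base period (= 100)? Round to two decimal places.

80.00

Laspeyres component (base-period weights):
ΣP(t=1)Q(t=0) = 2.71×106 + 8.82×107 + 1.37×289 + 4.85×25 + 1.57×210 = 287.26 + 943.74 + 395.93 + 121.25 + 329.7 = 2077.88
ΣP(t=0)Q(t=0) = 3.44×106 + 12.29×107 + 1.80×289 + 3.62×25 + 1.48×210 = 364.64 + 1315.03 + 520.2 + 90.5 + 310.8 = 2601.17
L = 2077.88 / 2601.17 × 100 = 79.8825
Paasche component (current-period weights):
ΣP(t=1)Q(t=1) = 2.71×80 + 8.82×99 + 1.37×267 + 4.85×26 + 1.57×192 = 216.8 + 873.18 + 365.79 + 126.1 + 301.44 = 1883.31
ΣP(t=0)Q(t=1) = 3.44×80 + 12.29×99 + 1.80×267 + 3.62×26 + 1.48×192 = 275.2 + 1216.71 + 480.6 + 94.12 + 284.16 = 2350.79
P = 1883.31 / 2350.79 × 100 = 80.1139
Fisher = √(L × P) = √(79.8825 × 80.1139) = 79.9981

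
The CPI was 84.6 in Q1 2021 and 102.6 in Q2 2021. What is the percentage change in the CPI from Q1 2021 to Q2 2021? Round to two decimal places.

Change = (102.6 − 84.6) / 84.6 × 100
       = 18.0 / 84.6 × 100 = 21.2766%

21.28%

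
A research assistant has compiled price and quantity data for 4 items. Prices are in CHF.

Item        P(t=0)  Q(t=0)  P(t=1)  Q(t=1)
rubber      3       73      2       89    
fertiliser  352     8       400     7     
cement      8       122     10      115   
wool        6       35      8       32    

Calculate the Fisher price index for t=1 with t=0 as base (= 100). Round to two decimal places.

114.44

Laspeyres component (base-period weights):
ΣP(t=1)Q(t=0) = 2×73 + 400×8 + 10×122 + 8×35 = 146 + 3200 + 1220 + 280 = 4846
ΣP(t=0)Q(t=0) = 3×73 + 352×8 + 8×122 + 6×35 = 219 + 2816 + 976 + 210 = 4221
L = 4846 / 4221 × 100 = 114.8069
Paasche component (current-period weights):
ΣP(t=1)Q(t=1) = 2×89 + 400×7 + 10×115 + 8×32 = 178 + 2800 + 1150 + 256 = 4384
ΣP(t=0)Q(t=1) = 3×89 + 352×7 + 8×115 + 6×32 = 267 + 2464 + 920 + 192 = 3843
P = 4384 / 3843 × 100 = 114.0775
Fisher = √(L × P) = √(114.8069 × 114.0775) = 114.4416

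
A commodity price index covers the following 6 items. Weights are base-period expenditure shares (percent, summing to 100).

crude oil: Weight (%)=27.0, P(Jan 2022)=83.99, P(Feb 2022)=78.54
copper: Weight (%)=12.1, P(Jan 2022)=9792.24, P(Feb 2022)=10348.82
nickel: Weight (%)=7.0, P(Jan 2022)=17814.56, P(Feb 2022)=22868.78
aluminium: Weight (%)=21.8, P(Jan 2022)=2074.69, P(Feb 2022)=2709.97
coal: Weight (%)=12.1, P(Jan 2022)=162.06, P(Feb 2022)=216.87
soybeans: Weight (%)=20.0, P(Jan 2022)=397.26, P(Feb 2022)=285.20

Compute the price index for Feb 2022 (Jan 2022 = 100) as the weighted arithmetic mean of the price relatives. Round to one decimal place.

crude oil: 27.0 × (78.54/83.99) = 27.0 × 0.935111 = 25.2480
copper: 12.1 × (10348.82/9792.24) = 12.1 × 1.056839 = 12.7878
nickel: 7.0 × (22868.78/17814.56) = 7.0 × 1.283713 = 8.9860
aluminium: 21.8 × (2709.97/2074.69) = 21.8 × 1.306205 = 28.4753
coal: 12.1 × (216.87/162.06) = 12.1 × 1.338208 = 16.1923
soybeans: 20.0 × (285.20/397.26) = 20.0 × 0.717918 = 14.3584
Index = Σ wᵢ·(p₁ᵢ/p₀ᵢ) = 25.2480 + 12.7878 + 8.9860 + 28.4753 + 16.1923 + 14.3584 = 106.0477

106.0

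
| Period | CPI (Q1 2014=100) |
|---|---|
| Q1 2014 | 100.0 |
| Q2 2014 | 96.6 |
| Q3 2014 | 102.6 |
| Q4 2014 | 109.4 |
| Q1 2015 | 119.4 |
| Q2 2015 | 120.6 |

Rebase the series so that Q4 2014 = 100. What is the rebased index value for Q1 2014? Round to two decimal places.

Rebased(Q1 2014) = 100.0 / 109.4 × 100 = 91.4077

91.41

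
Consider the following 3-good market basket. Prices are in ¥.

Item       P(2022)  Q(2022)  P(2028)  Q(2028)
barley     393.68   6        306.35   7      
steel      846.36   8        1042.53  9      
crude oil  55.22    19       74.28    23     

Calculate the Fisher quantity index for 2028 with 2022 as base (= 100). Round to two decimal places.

114.28

Laspeyres component (base-period weights):
ΣP(2022)Q(2028) = 393.68×7 + 846.36×9 + 55.22×23 = 2755.76 + 7617.24 + 1270.06 = 11643.06
ΣP(2022)Q(2022) = 393.68×6 + 846.36×8 + 55.22×19 = 2362.08 + 6770.88 + 1049.18 = 10182.14
L = 11643.06 / 10182.14 × 100 = 114.3479
Paasche component (current-period weights):
ΣP(2028)Q(2028) = 306.35×7 + 1042.53×9 + 74.28×23 = 2144.45 + 9382.77 + 1708.44 = 13235.66
ΣP(2028)Q(2022) = 306.35×6 + 1042.53×8 + 74.28×19 = 1838.1 + 8340.24 + 1411.32 = 11589.66
P = 13235.66 / 11589.66 × 100 = 114.2023
Fisher = √(L × P) = √(114.3479 × 114.2023) = 114.2751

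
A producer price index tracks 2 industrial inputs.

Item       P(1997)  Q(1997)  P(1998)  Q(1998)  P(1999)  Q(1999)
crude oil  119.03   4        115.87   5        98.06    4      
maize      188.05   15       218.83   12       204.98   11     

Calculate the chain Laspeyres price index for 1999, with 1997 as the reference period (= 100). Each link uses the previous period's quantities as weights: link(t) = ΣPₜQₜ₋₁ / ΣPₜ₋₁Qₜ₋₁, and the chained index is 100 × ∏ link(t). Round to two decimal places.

Link 1997→1998:
ΣP(1998)Q(1997) = 115.87×4 + 218.83×15 = 463.48 + 3282.45 = 3745.93
ΣP(1997)Q(1997) = 119.03×4 + 188.05×15 = 476.12 + 2820.75 = 3296.87
link = 3745.93/3296.87 = 1.136208
Link 1998→1999:
ΣP(1999)Q(1998) = 98.06×5 + 204.98×12 = 490.3 + 2459.76 = 2950.06
ΣP(1998)Q(1998) = 115.87×5 + 218.83×12 = 579.35 + 2625.96 = 3205.31
link = 2950.06/3205.31 = 0.920367
Chained index = 100 × 1.136208 × 0.920367 = 104.5728

104.57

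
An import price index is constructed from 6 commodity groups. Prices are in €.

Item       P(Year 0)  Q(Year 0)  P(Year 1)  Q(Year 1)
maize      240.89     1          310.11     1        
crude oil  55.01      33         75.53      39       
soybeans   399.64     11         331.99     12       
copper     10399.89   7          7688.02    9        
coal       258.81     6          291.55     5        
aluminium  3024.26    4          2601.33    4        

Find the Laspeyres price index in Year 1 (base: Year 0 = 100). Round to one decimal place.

Laspeyres price index uses base-period quantities as weights.
ΣP(Year 1)·Q(Year 0) = 310.11×1 + 75.53×33 + 331.99×11 + 7688.02×7 + 291.55×6 + 2601.33×4 = 310.11 + 2492.49 + 3651.89 + 53816.14 + 1749.3 + 10405.32 = 72425.25
ΣP(Year 0)·Q(Year 0) = 240.89×1 + 55.01×33 + 399.64×11 + 10399.89×7 + 258.81×6 + 3024.26×4 = 240.89 + 1815.33 + 4396.04 + 72799.23 + 1552.86 + 12097.04 = 92901.39
Index = 72425.25 / 92901.39 × 100 = 77.9593

78.0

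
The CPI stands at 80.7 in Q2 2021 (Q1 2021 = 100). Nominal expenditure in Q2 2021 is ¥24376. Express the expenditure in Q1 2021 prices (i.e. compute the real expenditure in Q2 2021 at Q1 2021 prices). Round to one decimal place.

30205.7

Real = Nominal ÷ (Index/100) = 24376 ÷ (80.7/100)
     = 24376 ÷ 0.807 = 30205.7001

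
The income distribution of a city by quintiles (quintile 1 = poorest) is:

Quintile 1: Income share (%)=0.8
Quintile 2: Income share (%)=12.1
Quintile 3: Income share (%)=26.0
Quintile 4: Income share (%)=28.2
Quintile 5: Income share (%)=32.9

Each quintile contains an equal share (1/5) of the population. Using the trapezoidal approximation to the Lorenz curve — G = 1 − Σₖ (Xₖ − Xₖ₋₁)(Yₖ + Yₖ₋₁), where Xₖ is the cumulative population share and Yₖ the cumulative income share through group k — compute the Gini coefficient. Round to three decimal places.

0.321

Cumulative income shares Yₖ: 0.0080, 0.1290, 0.3890, 0.6710, 1.0000
Σ (Xₖ−Xₖ₋₁)(Yₖ+Yₖ₋₁) = (1/5)(0.0080+0.0000) + (1/5)(0.1290+0.0080) + (1/5)(0.3890+0.1290) + (1/5)(0.6710+0.3890) + (1/5)(1.0000+0.6710)
  = 0.0016 + 0.0274 + 0.1036 + 0.2120 + 0.3342 = 0.6788
G = 1 − 0.6788 = 0.3212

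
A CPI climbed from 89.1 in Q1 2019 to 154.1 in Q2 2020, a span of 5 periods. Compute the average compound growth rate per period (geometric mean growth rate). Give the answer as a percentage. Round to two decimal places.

11.58%

Growth factor = (154.1/89.1)^(1/5) = (1.729517)^(1/5) = 1.115796
Growth rate = 1.115796 − 1 = 0.115796 = 11.5796%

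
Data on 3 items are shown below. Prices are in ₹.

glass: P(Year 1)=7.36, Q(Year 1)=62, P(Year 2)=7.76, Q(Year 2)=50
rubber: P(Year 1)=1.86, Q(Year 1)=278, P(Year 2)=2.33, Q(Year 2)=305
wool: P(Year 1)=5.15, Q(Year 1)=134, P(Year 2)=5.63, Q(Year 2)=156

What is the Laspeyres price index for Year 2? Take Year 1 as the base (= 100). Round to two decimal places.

113.21

Laspeyres price index uses base-period quantities as weights.
ΣP(Year 2)·Q(Year 1) = 7.76×62 + 2.33×278 + 5.63×134 = 481.12 + 647.74 + 754.42 = 1883.28
ΣP(Year 1)·Q(Year 1) = 7.36×62 + 1.86×278 + 5.15×134 = 456.32 + 517.08 + 690.1 = 1663.5
Index = 1883.28 / 1663.5 × 100 = 113.2119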